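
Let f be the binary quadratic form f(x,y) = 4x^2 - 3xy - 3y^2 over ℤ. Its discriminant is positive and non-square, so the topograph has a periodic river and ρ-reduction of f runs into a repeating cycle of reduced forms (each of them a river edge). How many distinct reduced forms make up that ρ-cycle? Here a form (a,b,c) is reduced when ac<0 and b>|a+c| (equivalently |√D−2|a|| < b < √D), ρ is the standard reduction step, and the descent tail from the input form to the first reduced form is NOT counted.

D = 57, ⌊√D⌋ = 7
descent: ρ → (-3,3,4)  [lands on river]
river: ρ → (4,5,-2)
river: ρ → (-2,7,1)
river: ρ → (1,7,-2)
river: ρ → (-2,5,4)
river: ρ → (4,3,-3)
ρ-cycle length = 6 (tail of 1 descent step not counted)

6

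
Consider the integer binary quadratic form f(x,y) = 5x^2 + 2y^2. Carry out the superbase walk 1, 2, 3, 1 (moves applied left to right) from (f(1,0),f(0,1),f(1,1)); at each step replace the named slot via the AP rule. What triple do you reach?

start (5,2,7) = (f(1,0),f(0,1),f(1,1))
replace slot 1: 2·(2+7) − 5 = 13 → (13,2,7)
replace slot 2: 2·(13+7) − 2 = 38 → (13,38,7)
replace slot 3: 2·(13+38) − 7 = 95 → (13,38,95)
replace slot 1: 2·(38+95) − 13 = 253 → (253,38,95)

253,38,95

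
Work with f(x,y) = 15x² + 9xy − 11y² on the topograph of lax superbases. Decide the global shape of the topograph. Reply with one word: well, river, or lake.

D = b²−4ac = 9² − 4·15·(-11) = 741
D > 0 non-square ⇒ indefinite ⇒ periodic river

river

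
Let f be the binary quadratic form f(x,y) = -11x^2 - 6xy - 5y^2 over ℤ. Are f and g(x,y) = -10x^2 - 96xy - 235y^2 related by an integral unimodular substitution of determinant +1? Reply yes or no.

D₁ = -184, D₂ = -184
f is negative-definite; reduce −f:
−f: flip: (11,6,5)→(5,-6,11)
−f: translate: b→4 (≡-6 mod 10), so (5,-6,11)→(5,4,10)
−f: reduced (well bottom): (5,4,10) with a≤c, −a<b≤a
flip sign back: reduced form of f is (-5,-4,-10)
g is negative-definite; reduce −g:
−g: translate: b→-4 (≡96 mod 20), so (10,96,235)→(10,-4,5)
−g: flip: (10,-4,5)→(5,4,10)
−g: reduced (well bottom): (5,4,10) with a≤c, −a<b≤a
flip sign back: reduced form of g is (-5,-4,-10)
reduced forms (-5, -4, -10) vs (-5, -4, -10) ⇒ equivalent

yes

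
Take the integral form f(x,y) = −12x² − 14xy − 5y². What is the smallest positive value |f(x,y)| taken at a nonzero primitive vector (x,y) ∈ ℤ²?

translate: b→-10 (≡14 mod 24), so (12,14,5)→(12,-10,3)
flip: (12,-10,3)→(3,10,12)
translate: b→-2 (≡10 mod 6), so (3,10,12)→(3,-2,4)
reduced (well bottom): (3,-2,4) with a≤c, −a<b≤a
well minimum |f| = |-3| = 3 (negative-definite)

3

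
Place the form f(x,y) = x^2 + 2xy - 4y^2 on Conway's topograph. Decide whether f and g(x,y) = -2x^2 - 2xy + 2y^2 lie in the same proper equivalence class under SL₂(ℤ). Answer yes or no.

D₁ = 20, D₂ = 20
river cycle of f (length 2): (1, 4, -1), (-1, 4, 1)
river cycle of g (length 2): (2, 2, -2), (-2, 2, 2)
cycles differ ⇒ inequivalent

no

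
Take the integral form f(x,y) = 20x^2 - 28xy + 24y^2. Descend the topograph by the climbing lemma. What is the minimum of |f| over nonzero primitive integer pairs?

translate: b→12 (≡-28 mod 40), so (20,-28,24)→(20,12,16)
flip: (20,12,16)→(16,-12,20)
reduced (well bottom): (16,-12,20) with a≤c, −a<b≤a
well minimum = a = 16

16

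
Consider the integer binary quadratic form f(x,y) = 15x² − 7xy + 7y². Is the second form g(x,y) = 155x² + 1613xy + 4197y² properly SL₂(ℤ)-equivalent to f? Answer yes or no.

D₁ = -371, D₂ = -371
f: flip: (15,-7,7)→(7,7,15)
f: reduced (well bottom): (7,7,15) with a≤c, −a<b≤a
g: translate: b→63 (≡1613 mod 310), so (155,1613,4197)→(155,63,7)
g: flip: (155,63,7)→(7,-63,155)
g: translate: b→7 (≡-63 mod 14), so (7,-63,155)→(7,7,15)
g: reduced (well bottom): (7,7,15) with a≤c, −a<b≤a
reduced forms (7, 7, 15) vs (7, 7, 15) ⇒ equivalent

yes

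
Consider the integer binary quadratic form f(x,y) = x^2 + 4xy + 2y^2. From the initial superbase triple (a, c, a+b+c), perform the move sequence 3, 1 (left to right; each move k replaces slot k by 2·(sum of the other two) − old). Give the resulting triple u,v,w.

start (1,2,7) = (f(1,0),f(0,1),f(1,1))
replace slot 3: 2·(1+2) − 7 = -1 → (1,2,-1)
replace slot 1: 2·(2+(-1)) − 1 = 1 → (1,2,-1)

1,2,-1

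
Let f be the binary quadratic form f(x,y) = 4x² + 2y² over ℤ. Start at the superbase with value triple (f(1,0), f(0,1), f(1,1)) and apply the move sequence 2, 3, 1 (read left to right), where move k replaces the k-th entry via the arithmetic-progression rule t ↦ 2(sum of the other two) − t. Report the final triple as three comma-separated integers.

start (4,2,6) = (f(1,0),f(0,1),f(1,1))
replace slot 2: 2·(4+6) − 2 = 18 → (4,18,6)
replace slot 3: 2·(4+18) − 6 = 38 → (4,18,38)
replace slot 1: 2·(18+38) − 4 = 108 → (108,18,38)

108,18,38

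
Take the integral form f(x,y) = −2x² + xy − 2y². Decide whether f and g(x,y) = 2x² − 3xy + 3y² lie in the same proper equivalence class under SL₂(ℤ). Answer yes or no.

D₁ = -15, D₂ = -15
f is negative-definite; reduce −f:
−f: flip: (2,-1,2)→(2,1,2)
−f: reduced (well bottom): (2,1,2) with a≤c, −a<b≤a
flip sign back: reduced form of f is (-2,-1,-2)
g: translate: b→1 (≡-3 mod 4), so (2,-3,3)→(2,1,2)
g: reduced (well bottom): (2,1,2) with a≤c, −a<b≤a
reduced forms (-2, -1, -2) vs (2, 1, 2) ⇒ inequivalent

no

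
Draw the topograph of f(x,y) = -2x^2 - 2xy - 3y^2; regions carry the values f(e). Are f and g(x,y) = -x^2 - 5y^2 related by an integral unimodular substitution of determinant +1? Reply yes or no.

D₁ = -20, D₂ = -20
f is negative-definite; reduce −f:
−f: reduced (well bottom): (2,2,3) with a≤c, −a<b≤a
flip sign back: reduced form of f is (-2,-2,-3)
g is negative-definite; reduce −g:
−g: reduced (well bottom): (1,0,5) with a≤c, −a<b≤a
flip sign back: reduced form of g is (-1,0,-5)
reduced forms (-2, -2, -3) vs (-1, 0, -5) ⇒ inequivalent

no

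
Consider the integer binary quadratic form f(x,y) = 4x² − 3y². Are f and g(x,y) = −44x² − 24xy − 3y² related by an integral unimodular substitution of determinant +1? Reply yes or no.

D₁ = 48, D₂ = 48
river cycle of f (length 2): (-3, 6, 1), (1, 6, -3)
river cycle of g (length 2): (-3, 6, 1), (1, 6, -3)
cycles coincide ⇒ equivalent

yes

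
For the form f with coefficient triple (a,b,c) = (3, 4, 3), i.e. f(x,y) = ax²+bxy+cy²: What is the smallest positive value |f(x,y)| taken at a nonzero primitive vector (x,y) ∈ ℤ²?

translate: b→-2 (≡4 mod 6), so (3,4,3)→(3,-2,2)
flip: (3,-2,2)→(2,2,3)
reduced (well bottom): (2,2,3) with a≤c, −a<b≤a
well minimum = a = 2

2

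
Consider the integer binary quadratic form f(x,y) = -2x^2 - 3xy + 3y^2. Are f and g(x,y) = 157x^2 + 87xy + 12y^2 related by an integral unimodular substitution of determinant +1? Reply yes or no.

D₁ = 33, D₂ = 33
river cycle of f (length 4): (3, 3, -2), (-2, 5, 1), (1, 5, -2), (-2, 3, 3)
river cycle of g (length 4): (1, 5, -2), (-2, 3, 3), (3, 3, -2), (-2, 5, 1)
cycles coincide ⇒ equivalent

yes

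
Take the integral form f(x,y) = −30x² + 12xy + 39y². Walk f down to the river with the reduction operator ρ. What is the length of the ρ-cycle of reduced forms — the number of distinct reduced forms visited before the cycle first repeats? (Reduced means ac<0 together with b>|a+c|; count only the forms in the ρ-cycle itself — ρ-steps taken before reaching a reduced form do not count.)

D = 4824, ⌊√D⌋ = 69
river: ρ → (39,66,-3)
river: ρ → (-3,66,39)
river: ρ → (39,12,-30)
river: ρ → (-30,48,21)
river: ρ → (21,36,-42)
river: ρ → (-42,48,15)
river: ρ → (15,42,-51)
river: ρ → (-51,60,6)
river: ρ → (6,60,-51)
river: ρ → (-51,42,15)
river: ρ → (15,48,-42)
river: ρ → (-42,36,21)
river: ρ → (21,48,-30)
river: ρ → (-30,12,39)
ρ-cycle length = 14 (tail of 0 descent steps not counted)

14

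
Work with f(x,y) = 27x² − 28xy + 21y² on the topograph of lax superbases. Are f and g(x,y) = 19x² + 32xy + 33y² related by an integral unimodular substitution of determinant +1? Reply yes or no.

D₁ = -1484, D₂ = -1484
f: translate: b→26 (≡-28 mod 54), so (27,-28,21)→(27,26,20)
f: flip: (27,26,20)→(20,-26,27)
f: translate: b→14 (≡-26 mod 40), so (20,-26,27)→(20,14,21)
f: reduced (well bottom): (20,14,21) with a≤c, −a<b≤a
g: translate: b→-6 (≡32 mod 38), so (19,32,33)→(19,-6,20)
g: reduced (well bottom): (19,-6,20) with a≤c, −a<b≤a
reduced forms (20, 14, 21) vs (19, -6, 20) ⇒ inequivalent

no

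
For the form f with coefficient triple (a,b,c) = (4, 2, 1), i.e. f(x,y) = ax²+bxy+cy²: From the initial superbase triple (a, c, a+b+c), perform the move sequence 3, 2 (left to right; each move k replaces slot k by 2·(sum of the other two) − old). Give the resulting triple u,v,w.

start (4,1,7) = (f(1,0),f(0,1),f(1,1))
replace slot 3: 2·(4+1) − 7 = 3 → (4,1,3)
replace slot 2: 2·(4+3) − 1 = 13 → (4,13,3)

4,13,3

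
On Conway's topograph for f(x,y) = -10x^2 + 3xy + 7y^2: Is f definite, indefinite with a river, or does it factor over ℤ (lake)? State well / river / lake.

D = b²−4ac = 3² − 4·(-10)·7 = 289
D = 17² is a perfect square ⇒ form factors over ℤ ⇒ lakes

lake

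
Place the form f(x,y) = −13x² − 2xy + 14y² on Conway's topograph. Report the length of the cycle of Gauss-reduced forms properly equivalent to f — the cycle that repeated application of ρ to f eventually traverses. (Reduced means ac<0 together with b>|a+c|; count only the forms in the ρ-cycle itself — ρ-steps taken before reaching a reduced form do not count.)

D = 732, ⌊√D⌋ = 27
descent: ρ → (14,2,-13)  [lands on river]
river: ρ → (-13,24,3)
river: ρ → (3,24,-13)
river: ρ → (-13,2,14)
river: ρ → (14,26,-1)
river: ρ → (-1,26,14)
ρ-cycle length = 6 (tail of 1 descent step not counted)

6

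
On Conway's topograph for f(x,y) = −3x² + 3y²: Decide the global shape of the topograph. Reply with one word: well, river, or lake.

D = b²−4ac = 0² − 4·(-3)·3 = 36
D = 6² is a perfect square ⇒ form factors over ℤ ⇒ lakes

lake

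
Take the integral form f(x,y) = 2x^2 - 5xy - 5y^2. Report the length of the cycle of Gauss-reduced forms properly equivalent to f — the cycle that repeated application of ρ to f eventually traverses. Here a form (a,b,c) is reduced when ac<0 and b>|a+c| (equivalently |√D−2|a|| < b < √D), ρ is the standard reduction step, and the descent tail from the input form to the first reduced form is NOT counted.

D = 65, ⌊√D⌋ = 8
descent: ρ → (-5,5,2)  [lands on river]
river: ρ → (2,7,-2)
river: ρ → (-2,5,5)
river: ρ → (5,5,-2)
river: ρ → (-2,7,2)
river: ρ → (2,5,-5)
ρ-cycle length = 6 (tail of 1 descent step not counted)

6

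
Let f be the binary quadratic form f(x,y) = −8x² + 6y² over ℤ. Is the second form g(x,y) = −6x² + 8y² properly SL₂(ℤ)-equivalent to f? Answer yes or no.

D₁ = 192, D₂ = 192
river cycle of f (length 2): (6, 12, -2), (-2, 12, 6)
river cycle of g (length 2): (-6, 12, 2), (2, 12, -6)
cycles differ ⇒ inequivalent

no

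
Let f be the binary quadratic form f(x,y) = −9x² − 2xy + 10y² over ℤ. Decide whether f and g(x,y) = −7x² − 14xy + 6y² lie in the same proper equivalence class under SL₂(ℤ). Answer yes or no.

D₁ = 364, D₂ = 364
river cycle of f (length 8): (10, 2, -9), (-9, 16, 3), (3, 14, -14), (-14, 14, 3), (3, 16, -9), (-9, 2, 10), (10, 18, -1), (-1, 18, 10)
river cycle of g (length 8): (6, 14, -7), (-7, 14, 6), (6, 10, -11), (-11, 12, 5), (5, 18, -2), (-2, 18, 5), (5, 12, -11), (-11, 10, 6)
cycles differ ⇒ inequivalent

no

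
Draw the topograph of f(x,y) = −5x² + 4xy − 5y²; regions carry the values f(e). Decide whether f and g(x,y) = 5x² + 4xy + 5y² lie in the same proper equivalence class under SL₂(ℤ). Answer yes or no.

D₁ = -84, D₂ = -84
f is negative-definite; reduce −f:
−f: flip: (5,-4,5)→(5,4,5)
−f: reduced (well bottom): (5,4,5) with a≤c, −a<b≤a
flip sign back: reduced form of f is (-5,-4,-5)
g: reduced (well bottom): (5,4,5) with a≤c, −a<b≤a
reduced forms (-5, -4, -5) vs (5, 4, 5) ⇒ inequivalent

no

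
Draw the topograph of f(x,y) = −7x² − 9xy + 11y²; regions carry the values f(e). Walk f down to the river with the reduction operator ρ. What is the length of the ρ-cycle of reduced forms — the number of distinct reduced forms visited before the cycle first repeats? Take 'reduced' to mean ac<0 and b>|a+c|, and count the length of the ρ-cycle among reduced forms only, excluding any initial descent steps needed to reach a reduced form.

D = 389, ⌊√D⌋ = 19
descent: ρ → (11,9,-7)  [lands on river]
river: ρ → (-7,19,1)
river: ρ → (1,19,-7)
river: ρ → (-7,9,11)
river: ρ → (11,13,-5)
river: ρ → (-5,17,5)
river: ρ → (5,13,-11)
river: ρ → (-11,9,7)
river: ρ → (7,19,-1)
river: ρ → (-1,19,7)
river: ρ → (7,9,-11)
river: ρ → (-11,13,5)
river: ρ → (5,17,-5)
river: ρ → (-5,13,11)
ρ-cycle length = 14 (tail of 1 descent step not counted)

14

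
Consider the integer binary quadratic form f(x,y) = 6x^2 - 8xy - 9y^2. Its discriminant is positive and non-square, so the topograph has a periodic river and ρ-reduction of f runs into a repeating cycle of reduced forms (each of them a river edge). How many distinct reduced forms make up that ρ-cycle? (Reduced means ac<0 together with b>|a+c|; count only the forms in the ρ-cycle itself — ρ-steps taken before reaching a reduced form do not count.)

D = 280, ⌊√D⌋ = 16
descent: ρ → (-9,8,6)  [lands on river]
river: ρ → (6,16,-1)
river: ρ → (-1,16,6)
river: ρ → (6,8,-9)
river: ρ → (-9,10,5)
river: ρ → (5,10,-9)
ρ-cycle length = 6 (tail of 1 descent step not counted)

6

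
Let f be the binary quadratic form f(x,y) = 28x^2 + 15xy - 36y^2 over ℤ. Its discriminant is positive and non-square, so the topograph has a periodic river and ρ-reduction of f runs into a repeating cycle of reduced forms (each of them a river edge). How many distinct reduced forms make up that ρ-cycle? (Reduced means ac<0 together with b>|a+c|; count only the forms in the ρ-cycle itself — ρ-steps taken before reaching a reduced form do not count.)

D = 4257, ⌊√D⌋ = 65
river: ρ → (-36,57,7)
river: ρ → (7,55,-44)
river: ρ → (-44,33,18)
river: ρ → (18,39,-38)
river: ρ → (-38,37,19)
river: ρ → (19,39,-36)
river: ρ → (-36,33,22)
river: ρ → (22,55,-14)
river: ρ → (-14,57,18)
river: ρ → (18,51,-23)
river: ρ → (-23,41,28)
river: ρ → (28,15,-36)
ρ-cycle length = 12 (tail of 0 descent steps not counted)

12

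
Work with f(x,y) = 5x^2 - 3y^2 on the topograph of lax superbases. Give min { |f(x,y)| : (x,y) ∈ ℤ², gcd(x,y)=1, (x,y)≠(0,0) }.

descent: ρ → (-3,6,2)  [lands on river]
river: ρ → (2,6,-3)
closes: descent 1, river 2
min |a| on river = 2

2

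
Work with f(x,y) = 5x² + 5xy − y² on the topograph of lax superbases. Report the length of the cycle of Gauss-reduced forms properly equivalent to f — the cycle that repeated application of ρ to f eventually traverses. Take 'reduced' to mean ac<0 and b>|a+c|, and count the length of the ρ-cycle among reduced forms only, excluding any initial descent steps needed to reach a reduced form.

D = 45, ⌊√D⌋ = 6
river: ρ → (-1,5,5)
river: ρ → (5,5,-1)
ρ-cycle length = 2 (tail of 0 descent steps not counted)

2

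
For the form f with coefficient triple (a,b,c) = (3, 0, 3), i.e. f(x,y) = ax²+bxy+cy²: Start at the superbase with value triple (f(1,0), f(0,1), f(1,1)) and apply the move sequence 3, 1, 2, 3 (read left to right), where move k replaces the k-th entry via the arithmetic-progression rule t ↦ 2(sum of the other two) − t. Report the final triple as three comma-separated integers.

start (3,3,6) = (f(1,0),f(0,1),f(1,1))
replace slot 3: 2·(3+3) − 6 = 6 → (3,3,6)
replace slot 1: 2·(3+6) − 3 = 15 → (15,3,6)
replace slot 2: 2·(15+6) − 3 = 39 → (15,39,6)
replace slot 3: 2·(15+39) − 6 = 102 → (15,39,102)

15,39,102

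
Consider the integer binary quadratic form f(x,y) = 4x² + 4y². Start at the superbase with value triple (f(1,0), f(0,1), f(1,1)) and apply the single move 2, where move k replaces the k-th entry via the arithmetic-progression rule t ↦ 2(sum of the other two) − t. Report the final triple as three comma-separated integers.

start (4,4,8) = (f(1,0),f(0,1),f(1,1))
replace slot 2: 2·(4+8) − 4 = 20 → (4,20,8)

4,20,8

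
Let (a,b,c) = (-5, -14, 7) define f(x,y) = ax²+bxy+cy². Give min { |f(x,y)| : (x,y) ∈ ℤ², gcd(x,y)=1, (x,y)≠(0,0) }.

descent: ρ → (7,14,-5)  [lands on river]
river: ρ → (-5,16,4)
river: ρ → (4,16,-5)
river: ρ → (-5,14,7)
closes: descent 1, river 4
min |a| on river = 4

4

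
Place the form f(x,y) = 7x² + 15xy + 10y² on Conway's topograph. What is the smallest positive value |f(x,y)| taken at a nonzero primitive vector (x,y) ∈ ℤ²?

translate: b→1 (≡15 mod 14), so (7,15,10)→(7,1,2)
flip: (7,1,2)→(2,-1,7)
reduced (well bottom): (2,-1,7) with a≤c, −a<b≤a
well minimum = a = 2

2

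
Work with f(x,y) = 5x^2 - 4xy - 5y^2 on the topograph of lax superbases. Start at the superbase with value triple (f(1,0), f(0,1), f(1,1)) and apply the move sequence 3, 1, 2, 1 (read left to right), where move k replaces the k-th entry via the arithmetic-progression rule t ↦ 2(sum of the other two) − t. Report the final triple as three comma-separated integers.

start (5,-5,-4) = (f(1,0),f(0,1),f(1,1))
replace slot 3: 2·(5+(-5)) − (-4) = 4 → (5,-5,4)
replace slot 1: 2·((-5)+4) − 5 = -7 → (-7,-5,4)
replace slot 2: 2·((-7)+4) − (-5) = -1 → (-7,-1,4)
replace slot 1: 2·((-1)+4) − (-7) = 13 → (13,-1,4)

13,-1,4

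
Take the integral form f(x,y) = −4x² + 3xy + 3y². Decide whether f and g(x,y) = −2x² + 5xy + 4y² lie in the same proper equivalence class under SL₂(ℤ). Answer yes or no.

D₁ = 57, D₂ = 57
river cycle of f (length 6): (3, 3, -4), (-4, 5, 2), (2, 7, -1), (-1, 7, 2), (2, 5, -4), (-4, 3, 3)
river cycle of g (length 6): (4, 3, -3), (-3, 3, 4), (4, 5, -2), (-2, 7, 1), (1, 7, -2), (-2, 5, 4)
cycles differ ⇒ inequivalent

no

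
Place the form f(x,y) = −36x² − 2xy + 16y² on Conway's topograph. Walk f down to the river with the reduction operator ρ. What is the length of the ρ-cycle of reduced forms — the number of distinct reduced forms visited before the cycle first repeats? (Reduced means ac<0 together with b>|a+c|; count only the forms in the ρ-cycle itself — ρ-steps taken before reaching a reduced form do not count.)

D = 2308, ⌊√D⌋ = 48
descent: ρ → (16,34,-18)  [lands on river]
river: ρ → (-18,38,12)
river: ρ → (12,34,-24)
river: ρ → (-24,14,22)
river: ρ → (22,30,-16)
river: ρ → (-16,34,18)
river: ρ → (18,38,-12)
river: ρ → (-12,34,24)
river: ρ → (24,14,-22)
river: ρ → (-22,30,16)
ρ-cycle length = 10 (tail of 1 descent step not counted)

10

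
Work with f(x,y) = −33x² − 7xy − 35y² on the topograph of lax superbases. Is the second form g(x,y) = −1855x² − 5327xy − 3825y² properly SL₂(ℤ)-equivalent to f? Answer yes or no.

D₁ = -4571, D₂ = -4571
f is negative-definite; reduce −f:
−f: reduced (well bottom): (33,7,35) with a≤c, −a<b≤a
flip sign back: reduced form of f is (-33,-7,-35)
g is negative-definite; reduce −g:
−g: translate: b→1617 (≡5327 mod 3710), so (1855,5327,3825)→(1855,1617,353)
−g: flip: (1855,1617,353)→(353,-1617,1855)
−g: translate: b→-205 (≡-1617 mod 706), so (353,-1617,1855)→(353,-205,33)
−g: flip: (353,-205,33)→(33,205,353)
−g: translate: b→7 (≡205 mod 66), so (33,205,353)→(33,7,35)
−g: reduced (well bottom): (33,7,35) with a≤c, −a<b≤a
flip sign back: reduced form of g is (-33,-7,-35)
reduced forms (-33, -7, -35) vs (-33, -7, -35) ⇒ equivalent

yes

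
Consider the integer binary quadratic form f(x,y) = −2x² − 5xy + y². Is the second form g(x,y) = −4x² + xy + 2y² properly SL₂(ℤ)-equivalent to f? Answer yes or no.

D₁ = 33, D₂ = 33
river cycle of f (length 4): (1, 5, -2), (-2, 3, 3), (3, 3, -2), (-2, 5, 1)
river cycle of g (length 4): (2, 3, -3), (-3, 3, 2), (2, 5, -1), (-1, 5, 2)
cycles differ ⇒ inequivalent

no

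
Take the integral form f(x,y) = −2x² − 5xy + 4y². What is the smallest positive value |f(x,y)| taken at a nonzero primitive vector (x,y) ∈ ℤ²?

descent: ρ → (4,5,-2)  [lands on river]
river: ρ → (-2,7,1)
river: ρ → (1,7,-2)
river: ρ → (-2,5,4)
river: ρ → (4,3,-3)
river: ρ → (-3,3,4)
closes: descent 1, river 6
min |a| on river = 1

1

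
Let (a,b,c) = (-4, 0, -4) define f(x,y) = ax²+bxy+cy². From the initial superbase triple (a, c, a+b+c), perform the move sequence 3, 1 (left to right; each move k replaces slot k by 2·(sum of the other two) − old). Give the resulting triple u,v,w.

start (-4,-4,-8) = (f(1,0),f(0,1),f(1,1))
replace slot 3: 2·((-4)+(-4)) − (-8) = -8 → (-4,-4,-8)
replace slot 1: 2·((-4)+(-8)) − (-4) = -20 → (-20,-4,-8)

-20,-4,-8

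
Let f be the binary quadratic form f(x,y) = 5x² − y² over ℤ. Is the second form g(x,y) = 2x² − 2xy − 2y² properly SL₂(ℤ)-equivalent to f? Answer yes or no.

D₁ = 20, D₂ = 20
river cycle of f (length 2): (-1, 4, 1), (1, 4, -1)
river cycle of g (length 2): (-2, 2, 2), (2, 2, -2)
cycles differ ⇒ inequivalent

no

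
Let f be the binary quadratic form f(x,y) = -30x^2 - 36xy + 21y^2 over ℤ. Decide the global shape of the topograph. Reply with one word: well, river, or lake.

D = b²−4ac = (-36)² − 4·(-30)·21 = 3816
D > 0 non-square ⇒ indefinite ⇒ periodic river

river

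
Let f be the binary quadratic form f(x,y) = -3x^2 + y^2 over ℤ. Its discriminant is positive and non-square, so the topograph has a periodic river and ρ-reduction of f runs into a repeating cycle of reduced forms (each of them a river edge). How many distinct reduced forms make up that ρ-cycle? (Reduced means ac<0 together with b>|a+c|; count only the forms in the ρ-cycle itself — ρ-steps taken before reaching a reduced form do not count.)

D = 12, ⌊√D⌋ = 3
descent: ρ → (1,2,-2)  [lands on river]
river: ρ → (-2,2,1)
ρ-cycle length = 2 (tail of 1 descent step not counted)

2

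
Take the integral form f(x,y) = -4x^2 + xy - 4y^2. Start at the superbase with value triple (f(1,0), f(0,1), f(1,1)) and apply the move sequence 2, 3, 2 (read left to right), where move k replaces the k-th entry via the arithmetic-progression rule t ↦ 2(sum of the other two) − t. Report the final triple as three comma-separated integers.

start (-4,-4,-7) = (f(1,0),f(0,1),f(1,1))
replace slot 2: 2·((-4)+(-7)) − (-4) = -18 → (-4,-18,-7)
replace slot 3: 2·((-4)+(-18)) − (-7) = -37 → (-4,-18,-37)
replace slot 2: 2·((-4)+(-37)) − (-18) = -64 → (-4,-64,-37)

-4,-64,-37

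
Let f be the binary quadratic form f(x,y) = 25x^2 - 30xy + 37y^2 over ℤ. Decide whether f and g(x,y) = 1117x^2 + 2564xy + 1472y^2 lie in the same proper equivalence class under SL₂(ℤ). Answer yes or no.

D₁ = -2800, D₂ = -2800
f: translate: b→20 (≡-30 mod 50), so (25,-30,37)→(25,20,32)
f: reduced (well bottom): (25,20,32) with a≤c, −a<b≤a
g: translate: b→330 (≡2564 mod 2234), so (1117,2564,1472)→(1117,330,25)
g: flip: (1117,330,25)→(25,-330,1117)
g: translate: b→20 (≡-330 mod 50), so (25,-330,1117)→(25,20,32)
g: reduced (well bottom): (25,20,32) with a≤c, −a<b≤a
reduced forms (25, 20, 32) vs (25, 20, 32) ⇒ equivalent

yes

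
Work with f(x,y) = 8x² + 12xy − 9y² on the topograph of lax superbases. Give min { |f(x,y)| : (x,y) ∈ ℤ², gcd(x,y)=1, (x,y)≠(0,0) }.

river: ρ → (-9,6,11)
river: ρ → (11,16,-4)
river: ρ → (-4,16,11)
river: ρ → (11,6,-9)
river: ρ → (-9,12,8)
river: ρ → (8,20,-1)
river: ρ → (-1,20,8)
river: ρ → (8,12,-9)
closes: descent 0, river 8
min |a| on river = 1

1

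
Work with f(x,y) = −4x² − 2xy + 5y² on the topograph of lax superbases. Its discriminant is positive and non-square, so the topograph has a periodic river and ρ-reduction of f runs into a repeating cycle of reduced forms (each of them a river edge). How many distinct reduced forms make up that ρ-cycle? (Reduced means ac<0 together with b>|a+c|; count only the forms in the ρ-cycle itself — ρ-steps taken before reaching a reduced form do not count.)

D = 84, ⌊√D⌋ = 9
descent: ρ → (5,2,-4)  [lands on river]
river: ρ → (-4,6,3)
river: ρ → (3,6,-4)
river: ρ → (-4,2,5)
river: ρ → (5,8,-1)
river: ρ → (-1,8,5)
ρ-cycle length = 6 (tail of 1 descent step not counted)

6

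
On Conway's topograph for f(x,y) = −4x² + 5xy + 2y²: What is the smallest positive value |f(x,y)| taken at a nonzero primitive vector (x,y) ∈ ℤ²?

river: ρ → (2,7,-1)
river: ρ → (-1,7,2)
river: ρ → (2,5,-4)
river: ρ → (-4,3,3)
river: ρ → (3,3,-4)
river: ρ → (-4,5,2)
closes: descent 0, river 6
min |a| on river = 1

1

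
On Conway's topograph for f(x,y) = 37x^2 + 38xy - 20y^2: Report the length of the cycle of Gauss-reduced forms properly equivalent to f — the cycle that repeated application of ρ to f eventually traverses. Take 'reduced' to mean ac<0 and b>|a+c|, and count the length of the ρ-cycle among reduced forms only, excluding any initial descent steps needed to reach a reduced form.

D = 4404, ⌊√D⌋ = 66
river: ρ → (-20,42,33)
river: ρ → (33,24,-29)
river: ρ → (-29,34,28)
river: ρ → (28,22,-35)
river: ρ → (-35,48,15)
river: ρ → (15,42,-44)
river: ρ → (-44,46,13)
river: ρ → (13,58,-20)
river: ρ → (-20,62,7)
river: ρ → (7,64,-11)
river: ρ → (-11,46,52)
river: ρ → (52,58,-5)
river: ρ → (-5,62,28)
river: ρ → (28,50,-17)
river: ρ → (-17,52,25)
river: ρ → (25,48,-21)
river: ρ → (-21,36,37)
river: ρ → (37,38,-20)
ρ-cycle length = 18 (tail of 0 descent steps not counted)

18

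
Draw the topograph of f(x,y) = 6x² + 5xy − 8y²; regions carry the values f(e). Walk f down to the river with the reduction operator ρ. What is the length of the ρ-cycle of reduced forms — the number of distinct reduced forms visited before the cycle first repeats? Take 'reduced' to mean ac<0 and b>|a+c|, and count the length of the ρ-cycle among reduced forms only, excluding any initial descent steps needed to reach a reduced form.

D = 217, ⌊√D⌋ = 14
river: ρ → (-8,11,3)
river: ρ → (3,13,-4)
river: ρ → (-4,11,6)
river: ρ → (6,13,-2)
river: ρ → (-2,11,12)
river: ρ → (12,13,-1)
river: ρ → (-1,13,12)
river: ρ → (12,11,-2)
river: ρ → (-2,13,6)
river: ρ → (6,11,-4)
river: ρ → (-4,13,3)
river: ρ → (3,11,-8)
river: ρ → (-8,5,6)
river: ρ → (6,7,-7)
river: ρ → (-7,7,6)
river: ρ → (6,5,-8)
ρ-cycle length = 16 (tail of 0 descent steps not counted)

16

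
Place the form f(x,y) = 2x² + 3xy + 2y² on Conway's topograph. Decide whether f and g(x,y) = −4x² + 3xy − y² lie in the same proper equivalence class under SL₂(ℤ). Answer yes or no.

D₁ = -7, D₂ = -7
f: translate: b→-1 (≡3 mod 4), so (2,3,2)→(2,-1,1)
f: flip: (2,-1,1)→(1,1,2)
f: reduced (well bottom): (1,1,2) with a≤c, −a<b≤a
g is negative-definite; reduce −g:
−g: flip: (4,-3,1)→(1,3,4)
−g: translate: b→1 (≡3 mod 2), so (1,3,4)→(1,1,2)
−g: reduced (well bottom): (1,1,2) with a≤c, −a<b≤a
flip sign back: reduced form of g is (-1,-1,-2)
reduced forms (1, 1, 2) vs (-1, -1, -2) ⇒ inequivalent

no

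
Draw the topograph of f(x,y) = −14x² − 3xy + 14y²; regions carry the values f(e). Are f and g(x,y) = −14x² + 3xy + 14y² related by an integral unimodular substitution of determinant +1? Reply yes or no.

D₁ = 793, D₂ = 793
river cycle of f (length 8): (14, 3, -14), (-14, 25, 3), (3, 23, -22), (-22, 21, 4), (4, 27, -4), (-4, 21, 22), (22, 23, -3), (-3, 25, 14)
river cycle of g (length 8): (14, 25, -3), (-3, 23, 22), (22, 21, -4), (-4, 27, 4), (4, 21, -22), (-22, 23, 3), (3, 25, -14), (-14, 3, 14)
cycles differ ⇒ inequivalent

no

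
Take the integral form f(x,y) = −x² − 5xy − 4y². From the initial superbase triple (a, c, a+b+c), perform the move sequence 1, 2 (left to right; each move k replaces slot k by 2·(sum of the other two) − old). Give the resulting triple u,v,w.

start (-1,-4,-10) = (f(1,0),f(0,1),f(1,1))
replace slot 1: 2·((-4)+(-10)) − (-1) = -27 → (-27,-4,-10)
replace slot 2: 2·((-27)+(-10)) − (-4) = -70 → (-27,-70,-10)

-27,-70,-10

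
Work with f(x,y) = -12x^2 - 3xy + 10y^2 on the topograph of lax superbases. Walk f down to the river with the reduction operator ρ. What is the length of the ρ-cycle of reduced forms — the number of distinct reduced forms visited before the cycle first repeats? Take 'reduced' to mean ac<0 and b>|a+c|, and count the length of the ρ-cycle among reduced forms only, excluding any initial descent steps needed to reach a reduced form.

D = 489, ⌊√D⌋ = 22
descent: ρ → (10,3,-12)  [lands on river]
river: ρ → (-12,21,1)
river: ρ → (1,21,-12)
river: ρ → (-12,3,10)
river: ρ → (10,17,-5)
river: ρ → (-5,13,16)
river: ρ → (16,19,-2)
river: ρ → (-2,21,6)
river: ρ → (6,15,-11)
river: ρ → (-11,7,10)
river: ρ → (10,13,-8)
river: ρ → (-8,19,4)
river: ρ → (4,21,-3)
river: ρ → (-3,21,4)
river: ρ → (4,19,-8)
river: ρ → (-8,13,10)
river: ρ → (10,7,-11)
river: ρ → (-11,15,6)
river: ρ → (6,21,-2)
river: ρ → (-2,19,16)
river: ρ → (16,13,-5)
river: ρ → (-5,17,10)
ρ-cycle length = 22 (tail of 1 descent step not counted)

22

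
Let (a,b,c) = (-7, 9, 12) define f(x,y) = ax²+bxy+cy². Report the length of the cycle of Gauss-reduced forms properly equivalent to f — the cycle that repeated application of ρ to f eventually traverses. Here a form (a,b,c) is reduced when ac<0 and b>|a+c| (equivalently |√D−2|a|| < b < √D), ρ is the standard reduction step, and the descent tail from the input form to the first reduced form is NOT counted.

D = 417, ⌊√D⌋ = 20
river: ρ → (12,15,-4)
river: ρ → (-4,17,8)
river: ρ → (8,15,-6)
river: ρ → (-6,9,14)
river: ρ → (14,19,-1)
river: ρ → (-1,19,14)
river: ρ → (14,9,-6)
river: ρ → (-6,15,8)
river: ρ → (8,17,-4)
river: ρ → (-4,15,12)
river: ρ → (12,9,-7)
river: ρ → (-7,19,2)
river: ρ → (2,17,-16)
river: ρ → (-16,15,3)
river: ρ → (3,15,-16)
river: ρ → (-16,17,2)
river: ρ → (2,19,-7)
river: ρ → (-7,9,12)
ρ-cycle length = 18 (tail of 0 descent steps not counted)

18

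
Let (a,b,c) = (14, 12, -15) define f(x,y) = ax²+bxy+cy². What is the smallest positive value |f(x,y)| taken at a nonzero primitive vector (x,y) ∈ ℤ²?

river: ρ → (-15,18,11)
river: ρ → (11,26,-7)
river: ρ → (-7,30,3)
river: ρ → (3,30,-7)
river: ρ → (-7,26,11)
river: ρ → (11,18,-15)
river: ρ → (-15,12,14)
river: ρ → (14,16,-13)
river: ρ → (-13,10,17)
river: ρ → (17,24,-6)
river: ρ → (-6,24,17)
river: ρ → (17,10,-13)
river: ρ → (-13,16,14)
river: ρ → (14,12,-15)
closes: descent 0, river 14
min |a| on river = 3

3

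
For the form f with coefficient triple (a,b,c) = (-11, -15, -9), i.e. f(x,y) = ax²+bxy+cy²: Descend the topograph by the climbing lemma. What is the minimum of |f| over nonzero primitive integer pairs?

translate: b→-7 (≡15 mod 22), so (11,15,9)→(11,-7,5)
flip: (11,-7,5)→(5,7,11)
translate: b→-3 (≡7 mod 10), so (5,7,11)→(5,-3,9)
reduced (well bottom): (5,-3,9) with a≤c, −a<b≤a
well minimum |f| = |-5| = 5 (negative-definite)

5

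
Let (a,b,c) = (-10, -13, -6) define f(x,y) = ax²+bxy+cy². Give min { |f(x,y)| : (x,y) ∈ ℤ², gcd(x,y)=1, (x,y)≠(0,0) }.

translate: b→-7 (≡13 mod 20), so (10,13,6)→(10,-7,3)
flip: (10,-7,3)→(3,7,10)
translate: b→1 (≡7 mod 6), so (3,7,10)→(3,1,6)
reduced (well bottom): (3,1,6) with a≤c, −a<b≤a
well minimum |f| = |-3| = 3 (negative-definite)

3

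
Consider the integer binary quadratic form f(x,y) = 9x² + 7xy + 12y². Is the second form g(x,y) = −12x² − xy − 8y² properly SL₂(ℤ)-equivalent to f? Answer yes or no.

D₁ = -383, D₂ = -383
f: reduced (well bottom): (9,7,12) with a≤c, −a<b≤a
g is negative-definite; reduce −g:
−g: flip: (12,1,8)→(8,-1,12)
−g: reduced (well bottom): (8,-1,12) with a≤c, −a<b≤a
flip sign back: reduced form of g is (-8,1,-12)
reduced forms (9, 7, 12) vs (-8, 1, -12) ⇒ inequivalent

no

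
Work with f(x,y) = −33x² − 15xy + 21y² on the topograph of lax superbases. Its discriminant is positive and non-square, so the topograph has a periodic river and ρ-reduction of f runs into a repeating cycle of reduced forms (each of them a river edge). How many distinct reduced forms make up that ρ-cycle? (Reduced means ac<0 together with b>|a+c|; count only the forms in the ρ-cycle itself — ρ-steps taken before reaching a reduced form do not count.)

D = 2997, ⌊√D⌋ = 54
descent: ρ → (21,15,-33)  [lands on river]
river: ρ → (-33,51,3)
river: ρ → (3,51,-33)
river: ρ → (-33,15,21)
river: ρ → (21,27,-27)
river: ρ → (-27,27,21)
ρ-cycle length = 6 (tail of 1 descent step not counted)

6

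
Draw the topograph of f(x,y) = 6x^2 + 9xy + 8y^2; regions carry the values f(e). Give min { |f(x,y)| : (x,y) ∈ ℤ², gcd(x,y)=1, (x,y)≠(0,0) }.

translate: b→-3 (≡9 mod 12), so (6,9,8)→(6,-3,5)
flip: (6,-3,5)→(5,3,6)
reduced (well bottom): (5,3,6) with a≤c, −a<b≤a
well minimum = a = 5

5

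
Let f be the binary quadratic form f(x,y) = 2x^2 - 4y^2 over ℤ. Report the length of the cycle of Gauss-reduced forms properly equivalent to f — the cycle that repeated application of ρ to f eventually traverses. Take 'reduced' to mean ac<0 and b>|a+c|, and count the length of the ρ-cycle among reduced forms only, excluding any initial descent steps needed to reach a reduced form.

D = 32, ⌊√D⌋ = 5
descent: ρ → (-4,0,2)
descent: ρ → (2,4,-2)  [lands on river]
river: ρ → (-2,4,2)
ρ-cycle length = 2 (tail of 2 descent steps not counted)

2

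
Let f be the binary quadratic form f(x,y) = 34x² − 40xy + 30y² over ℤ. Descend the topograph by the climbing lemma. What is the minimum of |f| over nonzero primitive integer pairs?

translate: b→28 (≡-40 mod 68), so (34,-40,30)→(34,28,24)
flip: (34,28,24)→(24,-28,34)
translate: b→20 (≡-28 mod 48), so (24,-28,34)→(24,20,30)
reduced (well bottom): (24,20,30) with a≤c, −a<b≤a
well minimum = a = 24

24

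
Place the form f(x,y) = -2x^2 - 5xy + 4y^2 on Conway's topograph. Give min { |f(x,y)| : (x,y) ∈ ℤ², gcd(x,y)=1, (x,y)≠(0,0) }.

descent: ρ → (4,5,-2)  [lands on river]
river: ρ → (-2,7,1)
river: ρ → (1,7,-2)
river: ρ → (-2,5,4)
river: ρ → (4,3,-3)
river: ρ → (-3,3,4)
closes: descent 1, river 6
min |a| on river = 1

1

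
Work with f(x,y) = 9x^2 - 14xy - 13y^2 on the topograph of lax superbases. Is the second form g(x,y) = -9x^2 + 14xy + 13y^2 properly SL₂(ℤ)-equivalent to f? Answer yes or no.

D₁ = 664, D₂ = 664
river cycle of f (length 22): (-13, 14, 9), (9, 22, -5), (-5, 18, 17), (17, 16, -6), (-6, 20, 11), (11, 24, -2), (-2, 24, 11), (11, 20, -6), (-6, 16, 17), (17, 18, -5), … (12 more)
river cycle of g (length 22): (13, 12, -10), (-10, 8, 15), (15, 22, -3), (-3, 20, 22), (22, 24, -1), (-1, 24, 22), (22, 20, -3), (-3, 22, 15), (15, 8, -10), (-10, 12, 13), … (12 more)
cycles differ ⇒ inequivalent

no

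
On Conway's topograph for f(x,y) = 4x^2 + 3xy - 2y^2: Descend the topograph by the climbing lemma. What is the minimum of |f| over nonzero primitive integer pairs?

river: ρ → (-2,5,2)
river: ρ → (2,3,-4)
river: ρ → (-4,5,1)
river: ρ → (1,5,-4)
river: ρ → (-4,3,2)
river: ρ → (2,5,-2)
river: ρ → (-2,3,4)
river: ρ → (4,5,-1)
river: ρ → (-1,5,4)
river: ρ → (4,3,-2)
closes: descent 0, river 10
min |a| on river = 1

1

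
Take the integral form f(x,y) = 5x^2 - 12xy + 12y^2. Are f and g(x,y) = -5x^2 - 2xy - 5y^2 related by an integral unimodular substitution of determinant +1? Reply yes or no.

D₁ = -96, D₂ = -96
f: translate: b→-2 (≡-12 mod 10), so (5,-12,12)→(5,-2,5)
f: flip: (5,-2,5)→(5,2,5)
f: reduced (well bottom): (5,2,5) with a≤c, −a<b≤a
g is negative-definite; reduce −g:
−g: reduced (well bottom): (5,2,5) with a≤c, −a<b≤a
flip sign back: reduced form of g is (-5,-2,-5)
reduced forms (5, 2, 5) vs (-5, -2, -5) ⇒ inequivalent

no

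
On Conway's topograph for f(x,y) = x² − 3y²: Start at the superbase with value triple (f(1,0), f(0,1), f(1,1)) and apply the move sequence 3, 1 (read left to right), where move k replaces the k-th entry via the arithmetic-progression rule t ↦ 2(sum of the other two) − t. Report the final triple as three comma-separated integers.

start (1,-3,-2) = (f(1,0),f(0,1),f(1,1))
replace slot 3: 2·(1+(-3)) − (-2) = -2 → (1,-3,-2)
replace slot 1: 2·((-3)+(-2)) − 1 = -11 → (-11,-3,-2)

-11,-3,-2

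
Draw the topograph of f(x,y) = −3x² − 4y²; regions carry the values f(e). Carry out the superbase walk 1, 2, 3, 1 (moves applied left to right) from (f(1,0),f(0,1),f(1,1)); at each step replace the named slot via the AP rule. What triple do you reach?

start (-3,-4,-7) = (f(1,0),f(0,1),f(1,1))
replace slot 1: 2·((-4)+(-7)) − (-3) = -19 → (-19,-4,-7)
replace slot 2: 2·((-19)+(-7)) − (-4) = -48 → (-19,-48,-7)
replace slot 3: 2·((-19)+(-48)) − (-7) = -127 → (-19,-48,-127)
replace slot 1: 2·((-48)+(-127)) − (-19) = -331 → (-331,-48,-127)

-331,-48,-127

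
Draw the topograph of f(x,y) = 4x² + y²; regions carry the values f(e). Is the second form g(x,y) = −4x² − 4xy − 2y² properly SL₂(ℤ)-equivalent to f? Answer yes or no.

D₁ = -16, D₂ = -16
f: flip: (4,0,1)→(1,0,4)
f: reduced (well bottom): (1,0,4) with a≤c, −a<b≤a
g is negative-definite; reduce −g:
−g: flip: (4,4,2)→(2,-4,4)
−g: translate: b→0 (≡-4 mod 4), so (2,-4,4)→(2,0,2)
−g: reduced (well bottom): (2,0,2) with a≤c, −a<b≤a
flip sign back: reduced form of g is (-2,0,-2)
reduced forms (1, 0, 4) vs (-2, 0, -2) ⇒ inequivalent

no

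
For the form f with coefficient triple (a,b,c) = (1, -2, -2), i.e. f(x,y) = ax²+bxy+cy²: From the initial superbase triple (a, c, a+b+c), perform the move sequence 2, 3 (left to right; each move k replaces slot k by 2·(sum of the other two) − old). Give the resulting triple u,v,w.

start (1,-2,-3) = (f(1,0),f(0,1),f(1,1))
replace slot 2: 2·(1+(-3)) − (-2) = -2 → (1,-2,-3)
replace slot 3: 2·(1+(-2)) − (-3) = 1 → (1,-2,1)

1,-2,1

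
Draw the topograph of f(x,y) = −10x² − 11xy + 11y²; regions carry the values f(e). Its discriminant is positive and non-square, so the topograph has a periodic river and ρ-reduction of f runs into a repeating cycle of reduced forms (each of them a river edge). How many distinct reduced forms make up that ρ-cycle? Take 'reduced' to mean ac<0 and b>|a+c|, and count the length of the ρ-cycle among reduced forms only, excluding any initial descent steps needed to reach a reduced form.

D = 561, ⌊√D⌋ = 23
descent: ρ → (11,11,-10)  [lands on river]
river: ρ → (-10,9,12)
river: ρ → (12,15,-7)
river: ρ → (-7,13,14)
river: ρ → (14,15,-6)
river: ρ → (-6,21,5)
river: ρ → (5,19,-10)
river: ρ → (-10,21,3)
river: ρ → (3,21,-10)
river: ρ → (-10,19,5)
river: ρ → (5,21,-6)
river: ρ → (-6,15,14)
river: ρ → (14,13,-7)
river: ρ → (-7,15,12)
river: ρ → (12,9,-10)
river: ρ → (-10,11,11)
ρ-cycle length = 16 (tail of 1 descent step not counted)

16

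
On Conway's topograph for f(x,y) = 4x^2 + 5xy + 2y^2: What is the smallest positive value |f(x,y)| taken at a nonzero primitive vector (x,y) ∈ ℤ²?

translate: b→-3 (≡5 mod 8), so (4,5,2)→(4,-3,1)
flip: (4,-3,1)→(1,3,4)
translate: b→1 (≡3 mod 2), so (1,3,4)→(1,1,2)
reduced (well bottom): (1,1,2) with a≤c, −a<b≤a
well minimum = a = 1

1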